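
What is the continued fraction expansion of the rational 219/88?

Run the Euclidean algorithm on 219 and 88; the successive quotients are the partial quotients a_0, a_1, ... (each step inverts the fractional part left over by the previous one):
  219 = 2*88 + 43, so a_0 = 2.
  88 = 2*43 + 2, so a_1 = 2.
  43 = 21*2 + 1, so a_2 = 21.
  2 = 2*1 + 0, so a_3 = 2.
The remainder reaches 0 after 4 divisions, so the expansion has 4 partial quotients, read off in order.

[2; 2, 21, 2]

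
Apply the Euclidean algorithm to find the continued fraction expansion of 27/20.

Run the Euclidean algorithm on 27 and 20; the successive quotients are the partial quotients a_0, a_1, ... (each step inverts the fractional part left over by the previous one):
  27 = 1*20 + 7, so a_0 = 1.
  20 = 2*7 + 6, so a_1 = 2.
  7 = 1*6 + 1, so a_2 = 1.
  6 = 6*1 + 0, so a_3 = 6.
The remainder reaches 0 after 4 divisions, so the expansion has 4 partial quotients, read off in order.

[1; 2, 1, 6]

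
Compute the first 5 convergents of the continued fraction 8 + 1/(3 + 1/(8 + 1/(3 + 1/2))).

8/1, 25/3, 208/25, 649/78, 1506/181

Using the convergent recurrence p_i = a_i*p_{i-1} + p_{i-2}, q_i = a_i*q_{i-1} + q_{i-2} with p_{-2}=0, p_{-1}=1, q_{-2}=1, q_{-1}=0:
  i=0: a_0=8, p_0 = 8*1 + 0 = 8, q_0 = 8*0 + 1 = 1.
  i=1: a_1=3, p_1 = 3*8 + 1 = 25, q_1 = 3*1 + 0 = 3.
  i=2: a_2=8, p_2 = 8*25 + 8 = 208, q_2 = 8*3 + 1 = 25.
  i=3: a_3=3, p_3 = 3*208 + 25 = 649, q_3 = 3*25 + 3 = 78.
  i=4: a_4=2, p_4 = 2*649 + 208 = 1506, q_4 = 2*78 + 25 = 181.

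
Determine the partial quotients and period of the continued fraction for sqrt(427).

Write x_i = (sqrt(427) + m_i)/d_i with (m_0, d_0) = (0, 1). a_0 = floor(sqrt(427)) = 20, since 20^2 = 400 <= 427 < 441 = 21^2.
Iterate m_{i+1} = d_i*a_i - m_i, d_{i+1} = (427 - m_{i+1}^2)/d_i, a_{i+1} = floor((a_0 + m_{i+1})/d_{i+1}):
  m_1 = 1*20 - 0 = 20, d_1 = (427 - 20^2)/1 = 27/1 = 27, a_1 = floor((20 + 20)/27) = 1.
  m_2 = 27*1 - 20 = 7, d_2 = (427 - 7^2)/27 = 378/27 = 14, a_2 = floor((20 + 7)/14) = 1.
  m_3 = 14*1 - 7 = 7, d_3 = (427 - 7^2)/14 = 378/14 = 27, a_3 = floor((20 + 7)/27) = 1.
  m_4 = 27*1 - 7 = 20, d_4 = (427 - 20^2)/27 = 27/27 = 1, a_4 = floor((20 + 20)/1) = 40.
  m_5 = 1*40 - 20 = 20, d_5 = (427 - 20^2)/1 = 27/1 = 27: (m_5, d_5) = (m_1, d_1) = (20, 27), so from here the quotients repeat a_1, ..., a_4; the period length is 4.
Hence the expansion of sqrt(427) is a_0 = 20 followed by the repeating block 1, 1, 1, 40 (period 4).

[20; (1, 1, 1, 40)]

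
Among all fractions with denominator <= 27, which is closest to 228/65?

7/2

Expand x = 228/65 as a continued fraction with the Euclidean algorithm:
  228 = 3*65 + 33, so a_0 = 3.
  65 = 1*33 + 32, so a_1 = 1.
  33 = 1*32 + 1, so a_2 = 1.
  32 = 32*1 + 0, so a_3 = 32.
so x = [3; 1, 1, 32].
Convergents (p_i = a_i*p_{i-1} + p_{i-2}, q_i = a_i*q_{i-1} + q_{i-2} with p_{-2}=0, p_{-1}=1, q_{-2}=1, q_{-1}=0), until the denominator exceeds 27:
  i=0: a_0=3, p_0 = 3*1 + 0 = 3, q_0 = 3*0 + 1 = 1.
  i=1: a_1=1, p_1 = 1*3 + 1 = 4, q_1 = 1*1 + 0 = 1.
  i=2: a_2=1, p_2 = 1*4 + 3 = 7, q_2 = 1*1 + 1 = 2.
  i=3: a_3=32, p_3 = 32*7 + 4 = 228, q_3 = 32*2 + 1 = 65.
q_3 = 65 > 27, so the last convergent with denominator <= 27 is p_2/q_2 = 7/2.
The closest fraction with denominator <= 27 is either p_2/q_2 or the intermediate fraction (k*p_2 + p_1)/(k*q_2 + q_1) with the largest k >= 1 whose denominator stays <= 27; these approach x as k grows, and every other convergent or intermediate fraction in range is farther away.
Largest k: floor((27 - q_1)/q_2) = floor((27 - 1)/2) = 13.
That gives (13*7 + 4)/(13*2 + 1) = 95/27.
Compare the errors: |x - 7/2| = |228*2 - 7*65|/(65*2) = 1/130, and |x - 95/27| = |228*27 - 95*65|/(65*27) = 19/1755.
Cross-multiplying, 1*1755 = 1755 < 2470 = 19*130, so 1/130 is smaller: the convergent 7/2 is closer to x than 95/27.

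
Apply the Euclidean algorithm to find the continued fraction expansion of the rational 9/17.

Run the Euclidean algorithm on 9 and 17; the successive quotients are the partial quotients a_0, a_1, ... (each step inverts the fractional part left over by the previous one):
  9 = 0*17 + 9, so a_0 = 0.
  17 = 1*9 + 8, so a_1 = 1.
  9 = 1*8 + 1, so a_2 = 1.
  8 = 8*1 + 0, so a_3 = 8.
The remainder reaches 0 after 4 divisions, so the expansion has 4 partial quotients, read off in order.

[0; 1, 1, 8]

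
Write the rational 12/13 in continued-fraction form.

[0; 1, 12]

Run the Euclidean algorithm on 12 and 13; the successive quotients are the partial quotients a_0, a_1, ... (each step inverts the fractional part left over by the previous one):
  12 = 0*13 + 12, so a_0 = 0.
  13 = 1*12 + 1, so a_1 = 1.
  12 = 12*1 + 0, so a_2 = 12.
The remainder reaches 0 after 3 divisions, so the expansion has 3 partial quotients, read off in order.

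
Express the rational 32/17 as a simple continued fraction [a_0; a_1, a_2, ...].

[1; 1, 7, 2]

Run the Euclidean algorithm on 32 and 17; the successive quotients are the partial quotients a_0, a_1, ... (each step inverts the fractional part left over by the previous one):
  32 = 1*17 + 15, so a_0 = 1.
  17 = 1*15 + 2, so a_1 = 1.
  15 = 7*2 + 1, so a_2 = 7.
  2 = 2*1 + 0, so a_3 = 2.
The remainder reaches 0 after 4 divisions, so the expansion has 4 partial quotients, read off in order.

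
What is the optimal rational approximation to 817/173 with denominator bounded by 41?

85/18

Expand x = 817/173 as a continued fraction with the Euclidean algorithm:
  817 = 4*173 + 125, so a_0 = 4.
  173 = 1*125 + 48, so a_1 = 1.
  125 = 2*48 + 29, so a_2 = 2.
  48 = 1*29 + 19, so a_3 = 1.
  29 = 1*19 + 10, so a_4 = 1.
  19 = 1*10 + 9, so a_5 = 1.
  10 = 1*9 + 1, so a_6 = 1.
  9 = 9*1 + 0, so a_7 = 9.
so x = [4; 1, 2, 1, 1, 1, 1, 9].
Convergents (p_i = a_i*p_{i-1} + p_{i-2}, q_i = a_i*q_{i-1} + q_{i-2} with p_{-2}=0, p_{-1}=1, q_{-2}=1, q_{-1}=0), until the denominator exceeds 41:
  i=0: a_0=4, p_0 = 4*1 + 0 = 4, q_0 = 4*0 + 1 = 1.
  i=1: a_1=1, p_1 = 1*4 + 1 = 5, q_1 = 1*1 + 0 = 1.
  i=2: a_2=2, p_2 = 2*5 + 4 = 14, q_2 = 2*1 + 1 = 3.
  i=3: a_3=1, p_3 = 1*14 + 5 = 19, q_3 = 1*3 + 1 = 4.
  i=4: a_4=1, p_4 = 1*19 + 14 = 33, q_4 = 1*4 + 3 = 7.
  i=5: a_5=1, p_5 = 1*33 + 19 = 52, q_5 = 1*7 + 4 = 11.
  i=6: a_6=1, p_6 = 1*52 + 33 = 85, q_6 = 1*11 + 7 = 18.
  i=7: a_7=9, p_7 = 9*85 + 52 = 817, q_7 = 9*18 + 11 = 173.
q_7 = 173 > 41, so the last convergent with denominator <= 41 is p_6/q_6 = 85/18.
The closest fraction with denominator <= 41 is either p_6/q_6 or the intermediate fraction (k*p_6 + p_5)/(k*q_6 + q_5) with the largest k >= 1 whose denominator stays <= 41; these approach x as k grows, and every other convergent or intermediate fraction in range is farther away.
Largest k: floor((41 - q_5)/q_6) = floor((41 - 11)/18) = 1.
That gives (1*85 + 52)/(1*18 + 11) = 137/29.
Compare the errors: |x - 85/18| = |817*18 - 85*173|/(173*18) = 1/3114, and |x - 137/29| = |817*29 - 137*173|/(173*29) = 8/5017.
Cross-multiplying, 1*5017 = 5017 < 24912 = 8*3114, so 1/3114 is smaller: the convergent 85/18 is closer to x than 137/29.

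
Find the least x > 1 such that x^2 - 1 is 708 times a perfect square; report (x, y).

First expand sqrt(708) as a continued fraction. With x_i = (sqrt(708) + m_i)/d_i and (m_0, d_0) = (0, 1): a_0 = floor(sqrt(708)) = 26, since 26^2 = 676 <= 708 < 729 = 27^2.
Iterate m_{i+1} = d_i*a_i - m_i, d_{i+1} = (708 - m_{i+1}^2)/d_i, a_{i+1} = floor((a_0 + m_{i+1})/d_{i+1}):
  m_1 = 1*26 - 0 = 26, d_1 = (708 - 26^2)/1 = 32/1 = 32, a_1 = floor((26 + 26)/32) = 1.
  m_2 = 32*1 - 26 = 6, d_2 = (708 - 6^2)/32 = 672/32 = 21, a_2 = floor((26 + 6)/21) = 1.
  m_3 = 21*1 - 6 = 15, d_3 = (708 - 15^2)/21 = 483/21 = 23, a_3 = floor((26 + 15)/23) = 1.
  m_4 = 23*1 - 15 = 8, d_4 = (708 - 8^2)/23 = 644/23 = 28, a_4 = floor((26 + 8)/28) = 1.
  m_5 = 28*1 - 8 = 20, d_5 = (708 - 20^2)/28 = 308/28 = 11, a_5 = floor((26 + 20)/11) = 4.
  m_6 = 11*4 - 20 = 24, d_6 = (708 - 24^2)/11 = 132/11 = 12, a_6 = floor((26 + 24)/12) = 4.
  m_7 = 12*4 - 24 = 24, d_7 = (708 - 24^2)/12 = 132/12 = 11, a_7 = floor((26 + 24)/11) = 4.
  m_8 = 11*4 - 24 = 20, d_8 = (708 - 20^2)/11 = 308/11 = 28, a_8 = floor((26 + 20)/28) = 1.
  m_9 = 28*1 - 20 = 8, d_9 = (708 - 8^2)/28 = 644/28 = 23, a_9 = floor((26 + 8)/23) = 1.
  m_10 = 23*1 - 8 = 15, d_10 = (708 - 15^2)/23 = 483/23 = 21, a_10 = floor((26 + 15)/21) = 1.
  m_11 = 21*1 - 15 = 6, d_11 = (708 - 6^2)/21 = 672/21 = 32, a_11 = floor((26 + 6)/32) = 1.
  m_12 = 32*1 - 6 = 26, d_12 = (708 - 26^2)/32 = 32/32 = 1, a_12 = floor((26 + 26)/1) = 52.
  m_13 = 1*52 - 26 = 26, d_13 = (708 - 26^2)/1 = 32/1 = 32: (m_13, d_13) = (m_1, d_1) = (26, 32), so from here the quotients repeat a_1, ..., a_12; the period length is 12.
So sqrt(708) = [26; (1, 1, 1, 1, 4, 4, 4, 1, 1, 1, 1, 52)] with period length k = 12.
k is even, so the fundamental solution of x^2 - 708y^2 = 1 is (p_{k-1}, q_{k-1}) = (p_11, q_11); compute convergents through index 11.
Convergents (p_i = a_i*p_{i-1} + p_{i-2}, q_i = a_i*q_{i-1} + q_{i-2} with p_{-2}=0, p_{-1}=1, q_{-2}=1, q_{-1}=0):
  i=0: a_0=26, p_0 = 26*1 + 0 = 26, q_0 = 26*0 + 1 = 1.
  i=1: a_1=1, p_1 = 1*26 + 1 = 27, q_1 = 1*1 + 0 = 1.
  i=2: a_2=1, p_2 = 1*27 + 26 = 53, q_2 = 1*1 + 1 = 2.
  i=3: a_3=1, p_3 = 1*53 + 27 = 80, q_3 = 1*2 + 1 = 3.
  i=4: a_4=1, p_4 = 1*80 + 53 = 133, q_4 = 1*3 + 2 = 5.
  i=5: a_5=4, p_5 = 4*133 + 80 = 612, q_5 = 4*5 + 3 = 23.
  i=6: a_6=4, p_6 = 4*612 + 133 = 2581, q_6 = 4*23 + 5 = 97.
  i=7: a_7=4, p_7 = 4*2581 + 612 = 10936, q_7 = 4*97 + 23 = 411.
  i=8: a_8=1, p_8 = 1*10936 + 2581 = 13517, q_8 = 1*411 + 97 = 508.
  i=9: a_9=1, p_9 = 1*13517 + 10936 = 24453, q_9 = 1*508 + 411 = 919.
  i=10: a_10=1, p_10 = 1*24453 + 13517 = 37970, q_10 = 1*919 + 508 = 1427.
  i=11: a_11=1, p_11 = 1*37970 + 24453 = 62423, q_11 = 1*1427 + 919 = 2346.
Check: 62423^2 - 708*2346^2 = 3896630929 - 3896630928 = 1, so (x, y) = (62423, 2346) solves the equation, and by the theorem it is the least positive solution.

(x, y) = (62423, 2346)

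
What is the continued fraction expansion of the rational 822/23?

Run the Euclidean algorithm on 822 and 23; the successive quotients are the partial quotients a_0, a_1, ... (each step inverts the fractional part left over by the previous one):
  822 = 35*23 + 17, so a_0 = 35.
  23 = 1*17 + 6, so a_1 = 1.
  17 = 2*6 + 5, so a_2 = 2.
  6 = 1*5 + 1, so a_3 = 1.
  5 = 5*1 + 0, so a_4 = 5.
The remainder reaches 0 after 5 divisions, so the expansion has 5 partial quotients, read off in order.

[35; 1, 2, 1, 5]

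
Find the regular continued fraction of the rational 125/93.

[1; 2, 1, 9, 1, 2]

Run the Euclidean algorithm on 125 and 93; the successive quotients are the partial quotients a_0, a_1, ... (each step inverts the fractional part left over by the previous one):
  125 = 1*93 + 32, so a_0 = 1.
  93 = 2*32 + 29, so a_1 = 2.
  32 = 1*29 + 3, so a_2 = 1.
  29 = 9*3 + 2, so a_3 = 9.
  3 = 1*2 + 1, so a_4 = 1.
  2 = 2*1 + 0, so a_5 = 2.
The remainder reaches 0 after 6 divisions, so the expansion has 6 partial quotients, read off in order.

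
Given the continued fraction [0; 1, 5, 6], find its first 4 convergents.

0/1, 1/1, 5/6, 31/37

Using the convergent recurrence p_i = a_i*p_{i-1} + p_{i-2}, q_i = a_i*q_{i-1} + q_{i-2} with p_{-2}=0, p_{-1}=1, q_{-2}=1, q_{-1}=0:
  i=0: a_0=0, p_0 = 0*1 + 0 = 0, q_0 = 0*0 + 1 = 1.
  i=1: a_1=1, p_1 = 1*0 + 1 = 1, q_1 = 1*1 + 0 = 1.
  i=2: a_2=5, p_2 = 5*1 + 0 = 5, q_2 = 5*1 + 1 = 6.
  i=3: a_3=6, p_3 = 6*5 + 1 = 31, q_3 = 6*6 + 1 = 37.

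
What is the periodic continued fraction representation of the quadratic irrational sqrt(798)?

Write x_i = (sqrt(798) + m_i)/d_i with (m_0, d_0) = (0, 1). a_0 = floor(sqrt(798)) = 28, since 28^2 = 784 <= 798 < 841 = 29^2.
Iterate m_{i+1} = d_i*a_i - m_i, d_{i+1} = (798 - m_{i+1}^2)/d_i, a_{i+1} = floor((a_0 + m_{i+1})/d_{i+1}):
  m_1 = 1*28 - 0 = 28, d_1 = (798 - 28^2)/1 = 14/1 = 14, a_1 = floor((28 + 28)/14) = 4.
  m_2 = 14*4 - 28 = 28, d_2 = (798 - 28^2)/14 = 14/14 = 1, a_2 = floor((28 + 28)/1) = 56.
  m_3 = 1*56 - 28 = 28, d_3 = (798 - 28^2)/1 = 14/1 = 14: (m_3, d_3) = (m_1, d_1) = (28, 14), so from here the quotients repeat a_1, a_2; the period length is 2.
Hence the expansion of sqrt(798) is a_0 = 28 followed by the repeating block 4, 56 (period 2).

[28; (4, 56)]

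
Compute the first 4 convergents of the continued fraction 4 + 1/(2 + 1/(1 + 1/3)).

Using the convergent recurrence p_i = a_i*p_{i-1} + p_{i-2}, q_i = a_i*q_{i-1} + q_{i-2} with p_{-2}=0, p_{-1}=1, q_{-2}=1, q_{-1}=0:
  i=0: a_0=4, p_0 = 4*1 + 0 = 4, q_0 = 4*0 + 1 = 1.
  i=1: a_1=2, p_1 = 2*4 + 1 = 9, q_1 = 2*1 + 0 = 2.
  i=2: a_2=1, p_2 = 1*9 + 4 = 13, q_2 = 1*2 + 1 = 3.
  i=3: a_3=3, p_3 = 3*13 + 9 = 48, q_3 = 3*3 + 2 = 11.

4/1, 9/2, 13/3, 48/11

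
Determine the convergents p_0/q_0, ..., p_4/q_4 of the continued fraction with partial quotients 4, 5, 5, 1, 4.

4/1, 21/5, 109/26, 130/31, 629/150

Using the convergent recurrence p_i = a_i*p_{i-1} + p_{i-2}, q_i = a_i*q_{i-1} + q_{i-2} with p_{-2}=0, p_{-1}=1, q_{-2}=1, q_{-1}=0:
  i=0: a_0=4, p_0 = 4*1 + 0 = 4, q_0 = 4*0 + 1 = 1.
  i=1: a_1=5, p_1 = 5*4 + 1 = 21, q_1 = 5*1 + 0 = 5.
  i=2: a_2=5, p_2 = 5*21 + 4 = 109, q_2 = 5*5 + 1 = 26.
  i=3: a_3=1, p_3 = 1*109 + 21 = 130, q_3 = 1*26 + 5 = 31.
  i=4: a_4=4, p_4 = 4*130 + 109 = 629, q_4 = 4*31 + 26 = 150.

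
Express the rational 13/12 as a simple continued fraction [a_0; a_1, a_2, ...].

[1; 12]

Run the Euclidean algorithm on 13 and 12; the successive quotients are the partial quotients a_0, a_1, ... (each step inverts the fractional part left over by the previous one):
  13 = 1*12 + 1, so a_0 = 1.
  12 = 12*1 + 0, so a_1 = 12.
The remainder reaches 0 after 2 divisions, so the expansion has 2 partial quotients, read off in order.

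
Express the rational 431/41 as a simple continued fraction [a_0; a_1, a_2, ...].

Run the Euclidean algorithm on 431 and 41; the successive quotients are the partial quotients a_0, a_1, ... (each step inverts the fractional part left over by the previous one):
  431 = 10*41 + 21, so a_0 = 10.
  41 = 1*21 + 20, so a_1 = 1.
  21 = 1*20 + 1, so a_2 = 1.
  20 = 20*1 + 0, so a_3 = 20.
The remainder reaches 0 after 4 divisions, so the expansion has 4 partial quotients, read off in order.

[10; 1, 1, 20]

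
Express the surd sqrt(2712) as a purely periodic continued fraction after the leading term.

[52; (13, 104)]

Write x_i = (sqrt(2712) + m_i)/d_i with (m_0, d_0) = (0, 1). a_0 = floor(sqrt(2712)) = 52, since 52^2 = 2704 <= 2712 < 2809 = 53^2.
Iterate m_{i+1} = d_i*a_i - m_i, d_{i+1} = (2712 - m_{i+1}^2)/d_i, a_{i+1} = floor((a_0 + m_{i+1})/d_{i+1}):
  m_1 = 1*52 - 0 = 52, d_1 = (2712 - 52^2)/1 = 8/1 = 8, a_1 = floor((52 + 52)/8) = 13.
  m_2 = 8*13 - 52 = 52, d_2 = (2712 - 52^2)/8 = 8/8 = 1, a_2 = floor((52 + 52)/1) = 104.
  m_3 = 1*104 - 52 = 52, d_3 = (2712 - 52^2)/1 = 8/1 = 8: (m_3, d_3) = (m_1, d_1) = (52, 8), so from here the quotients repeat a_1, a_2; the period length is 2.
Hence the expansion of sqrt(2712) is a_0 = 52 followed by the repeating block 13, 104 (period 2).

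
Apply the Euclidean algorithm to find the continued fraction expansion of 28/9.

Run the Euclidean algorithm on 28 and 9; the successive quotients are the partial quotients a_0, a_1, ... (each step inverts the fractional part left over by the previous one):
  28 = 3*9 + 1, so a_0 = 3.
  9 = 9*1 + 0, so a_1 = 9.
The remainder reaches 0 after 2 divisions, so the expansion has 2 partial quotients, read off in order.

[3; 9]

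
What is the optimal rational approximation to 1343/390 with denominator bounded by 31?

31/9

Expand x = 1343/390 as a continued fraction with the Euclidean algorithm:
  1343 = 3*390 + 173, so a_0 = 3.
  390 = 2*173 + 44, so a_1 = 2.
  173 = 3*44 + 41, so a_2 = 3.
  44 = 1*41 + 3, so a_3 = 1.
  41 = 13*3 + 2, so a_4 = 13.
  3 = 1*2 + 1, so a_5 = 1.
  2 = 2*1 + 0, so a_6 = 2.
so x = [3; 2, 3, 1, 13, 1, 2].
Convergents (p_i = a_i*p_{i-1} + p_{i-2}, q_i = a_i*q_{i-1} + q_{i-2} with p_{-2}=0, p_{-1}=1, q_{-2}=1, q_{-1}=0), until the denominator exceeds 31:
  i=0: a_0=3, p_0 = 3*1 + 0 = 3, q_0 = 3*0 + 1 = 1.
  i=1: a_1=2, p_1 = 2*3 + 1 = 7, q_1 = 2*1 + 0 = 2.
  i=2: a_2=3, p_2 = 3*7 + 3 = 24, q_2 = 3*2 + 1 = 7.
  i=3: a_3=1, p_3 = 1*24 + 7 = 31, q_3 = 1*7 + 2 = 9.
  i=4: a_4=13, p_4 = 13*31 + 24 = 427, q_4 = 13*9 + 7 = 124.
q_4 = 124 > 31, so the last convergent with denominator <= 31 is p_3/q_3 = 31/9.
The closest fraction with denominator <= 31 is either p_3/q_3 or the intermediate fraction (k*p_3 + p_2)/(k*q_3 + q_2) with the largest k >= 1 whose denominator stays <= 31; these approach x as k grows, and every other convergent or intermediate fraction in range is farther away.
Largest k: floor((31 - q_2)/q_3) = floor((31 - 7)/9) = 2.
That gives (2*31 + 24)/(2*9 + 7) = 86/25.
Compare the errors: |x - 31/9| = |1343*9 - 31*390|/(390*9) = 3/3510, and |x - 86/25| = |1343*25 - 86*390|/(390*25) = 35/9750.
Cross-multiplying, 3*9750 = 29250 < 122850 = 35*3510, so 3/3510 is smaller: the convergent 31/9 is closer to x than 86/25.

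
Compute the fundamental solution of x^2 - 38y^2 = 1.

First expand sqrt(38) as a continued fraction. With x_i = (sqrt(38) + m_i)/d_i and (m_0, d_0) = (0, 1): a_0 = floor(sqrt(38)) = 6, since 6^2 = 36 <= 38 < 49 = 7^2.
Iterate m_{i+1} = d_i*a_i - m_i, d_{i+1} = (38 - m_{i+1}^2)/d_i, a_{i+1} = floor((a_0 + m_{i+1})/d_{i+1}):
  m_1 = 1*6 - 0 = 6, d_1 = (38 - 6^2)/1 = 2/1 = 2, a_1 = floor((6 + 6)/2) = 6.
  m_2 = 2*6 - 6 = 6, d_2 = (38 - 6^2)/2 = 2/2 = 1, a_2 = floor((6 + 6)/1) = 12.
  m_3 = 1*12 - 6 = 6, d_3 = (38 - 6^2)/1 = 2/1 = 2: (m_3, d_3) = (m_1, d_1) = (6, 2), so from here the quotients repeat a_1, a_2; the period length is 2.
So sqrt(38) = [6; (6, 12)] with period length k = 2.
k is even, so the fundamental solution of x^2 - 38y^2 = 1 is (p_{k-1}, q_{k-1}) = (p_1, q_1); compute convergents through index 1.
Convergents (p_i = a_i*p_{i-1} + p_{i-2}, q_i = a_i*q_{i-1} + q_{i-2} with p_{-2}=0, p_{-1}=1, q_{-2}=1, q_{-1}=0):
  i=0: a_0=6, p_0 = 6*1 + 0 = 6, q_0 = 6*0 + 1 = 1.
  i=1: a_1=6, p_1 = 6*6 + 1 = 37, q_1 = 6*1 + 0 = 6.
Check: 37^2 - 38*6^2 = 1369 - 1368 = 1, so (x, y) = (37, 6) solves the equation, and by the theorem it is the least positive solution.

(x, y) = (37, 6)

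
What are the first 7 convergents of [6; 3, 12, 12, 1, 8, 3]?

Using the convergent recurrence p_i = a_i*p_{i-1} + p_{i-2}, q_i = a_i*q_{i-1} + q_{i-2} with p_{-2}=0, p_{-1}=1, q_{-2}=1, q_{-1}=0:
  i=0: a_0=6, p_0 = 6*1 + 0 = 6, q_0 = 6*0 + 1 = 1.
  i=1: a_1=3, p_1 = 3*6 + 1 = 19, q_1 = 3*1 + 0 = 3.
  i=2: a_2=12, p_2 = 12*19 + 6 = 234, q_2 = 12*3 + 1 = 37.
  i=3: a_3=12, p_3 = 12*234 + 19 = 2827, q_3 = 12*37 + 3 = 447.
  i=4: a_4=1, p_4 = 1*2827 + 234 = 3061, q_4 = 1*447 + 37 = 484.
  i=5: a_5=8, p_5 = 8*3061 + 2827 = 27315, q_5 = 8*484 + 447 = 4319.
  i=6: a_6=3, p_6 = 3*27315 + 3061 = 85006, q_6 = 3*4319 + 484 = 13441.

6/1, 19/3, 234/37, 2827/447, 3061/484, 27315/4319, 85006/13441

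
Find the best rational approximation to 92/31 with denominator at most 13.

3/1

Expand x = 92/31 as a continued fraction with the Euclidean algorithm:
  92 = 2*31 + 30, so a_0 = 2.
  31 = 1*30 + 1, so a_1 = 1.
  30 = 30*1 + 0, so a_2 = 30.
so x = [2; 1, 30].
Convergents (p_i = a_i*p_{i-1} + p_{i-2}, q_i = a_i*q_{i-1} + q_{i-2} with p_{-2}=0, p_{-1}=1, q_{-2}=1, q_{-1}=0), until the denominator exceeds 13:
  i=0: a_0=2, p_0 = 2*1 + 0 = 2, q_0 = 2*0 + 1 = 1.
  i=1: a_1=1, p_1 = 1*2 + 1 = 3, q_1 = 1*1 + 0 = 1.
  i=2: a_2=30, p_2 = 30*3 + 2 = 92, q_2 = 30*1 + 1 = 31.
q_2 = 31 > 13, so the last convergent with denominator <= 13 is p_1/q_1 = 3/1.
The closest fraction with denominator <= 13 is either p_1/q_1 or the intermediate fraction (k*p_1 + p_0)/(k*q_1 + q_0) with the largest k >= 1 whose denominator stays <= 13; these approach x as k grows, and every other convergent or intermediate fraction in range is farther away.
Largest k: floor((13 - q_0)/q_1) = floor((13 - 1)/1) = 12.
That gives (12*3 + 2)/(12*1 + 1) = 38/13.
Compare the errors: |x - 3/1| = |92*1 - 3*31|/(31*1) = 1/31, and |x - 38/13| = |92*13 - 38*31|/(31*13) = 18/403.
Cross-multiplying, 1*403 = 403 < 558 = 18*31, so 1/31 is smaller: the convergent 3/1 is closer to x than 38/13.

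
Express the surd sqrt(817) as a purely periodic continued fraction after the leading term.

Write x_i = (sqrt(817) + m_i)/d_i with (m_0, d_0) = (0, 1). a_0 = floor(sqrt(817)) = 28, since 28^2 = 784 <= 817 < 841 = 29^2.
Iterate m_{i+1} = d_i*a_i - m_i, d_{i+1} = (817 - m_{i+1}^2)/d_i, a_{i+1} = floor((a_0 + m_{i+1})/d_{i+1}):
  m_1 = 1*28 - 0 = 28, d_1 = (817 - 28^2)/1 = 33/1 = 33, a_1 = floor((28 + 28)/33) = 1.
  m_2 = 33*1 - 28 = 5, d_2 = (817 - 5^2)/33 = 792/33 = 24, a_2 = floor((28 + 5)/24) = 1.
  m_3 = 24*1 - 5 = 19, d_3 = (817 - 19^2)/24 = 456/24 = 19, a_3 = floor((28 + 19)/19) = 2.
  m_4 = 19*2 - 19 = 19, d_4 = (817 - 19^2)/19 = 456/19 = 24, a_4 = floor((28 + 19)/24) = 1.
  m_5 = 24*1 - 19 = 5, d_5 = (817 - 5^2)/24 = 792/24 = 33, a_5 = floor((28 + 5)/33) = 1.
  m_6 = 33*1 - 5 = 28, d_6 = (817 - 28^2)/33 = 33/33 = 1, a_6 = floor((28 + 28)/1) = 56.
  m_7 = 1*56 - 28 = 28, d_7 = (817 - 28^2)/1 = 33/1 = 33: (m_7, d_7) = (m_1, d_1) = (28, 33), so from here the quotients repeat a_1, ..., a_6; the period length is 6.
Hence the expansion of sqrt(817) is a_0 = 28 followed by the repeating block 1, 1, 2, 1, 1, 56 (period 6).

[28; (1, 1, 2, 1, 1, 56)]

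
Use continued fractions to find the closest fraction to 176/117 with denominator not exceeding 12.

Expand x = 176/117 as a continued fraction with the Euclidean algorithm:
  176 = 1*117 + 59, so a_0 = 1.
  117 = 1*59 + 58, so a_1 = 1.
  59 = 1*58 + 1, so a_2 = 1.
  58 = 58*1 + 0, so a_3 = 58.
so x = [1; 1, 1, 58].
Convergents (p_i = a_i*p_{i-1} + p_{i-2}, q_i = a_i*q_{i-1} + q_{i-2} with p_{-2}=0, p_{-1}=1, q_{-2}=1, q_{-1}=0), until the denominator exceeds 12:
  i=0: a_0=1, p_0 = 1*1 + 0 = 1, q_0 = 1*0 + 1 = 1.
  i=1: a_1=1, p_1 = 1*1 + 1 = 2, q_1 = 1*1 + 0 = 1.
  i=2: a_2=1, p_2 = 1*2 + 1 = 3, q_2 = 1*1 + 1 = 2.
  i=3: a_3=58, p_3 = 58*3 + 2 = 176, q_3 = 58*2 + 1 = 117.
q_3 = 117 > 12, so the last convergent with denominator <= 12 is p_2/q_2 = 3/2.
The closest fraction with denominator <= 12 is either p_2/q_2 or the intermediate fraction (k*p_2 + p_1)/(k*q_2 + q_1) with the largest k >= 1 whose denominator stays <= 12; these approach x as k grows, and every other convergent or intermediate fraction in range is farther away.
Largest k: floor((12 - q_1)/q_2) = floor((12 - 1)/2) = 5.
That gives (5*3 + 2)/(5*2 + 1) = 17/11.
Compare the errors: |x - 3/2| = |176*2 - 3*117|/(117*2) = 1/234, and |x - 17/11| = |176*11 - 17*117|/(117*11) = 53/1287.
Cross-multiplying, 1*1287 = 1287 < 12402 = 53*234, so 1/234 is smaller: the convergent 3/2 is closer to x than 17/11.

3/2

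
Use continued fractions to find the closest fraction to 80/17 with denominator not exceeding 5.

Expand x = 80/17 as a continued fraction with the Euclidean algorithm:
  80 = 4*17 + 12, so a_0 = 4.
  17 = 1*12 + 5, so a_1 = 1.
  12 = 2*5 + 2, so a_2 = 2.
  5 = 2*2 + 1, so a_3 = 2.
  2 = 2*1 + 0, so a_4 = 2.
so x = [4; 1, 2, 2, 2].
Convergents (p_i = a_i*p_{i-1} + p_{i-2}, q_i = a_i*q_{i-1} + q_{i-2} with p_{-2}=0, p_{-1}=1, q_{-2}=1, q_{-1}=0), until the denominator exceeds 5:
  i=0: a_0=4, p_0 = 4*1 + 0 = 4, q_0 = 4*0 + 1 = 1.
  i=1: a_1=1, p_1 = 1*4 + 1 = 5, q_1 = 1*1 + 0 = 1.
  i=2: a_2=2, p_2 = 2*5 + 4 = 14, q_2 = 2*1 + 1 = 3.
  i=3: a_3=2, p_3 = 2*14 + 5 = 33, q_3 = 2*3 + 1 = 7.
q_3 = 7 > 5, so the last convergent with denominator <= 5 is p_2/q_2 = 14/3.
The closest fraction with denominator <= 5 is either p_2/q_2 or the intermediate fraction (k*p_2 + p_1)/(k*q_2 + q_1) with the largest k >= 1 whose denominator stays <= 5; these approach x as k grows, and every other convergent or intermediate fraction in range is farther away.
Largest k: floor((5 - q_1)/q_2) = floor((5 - 1)/3) = 1.
That gives (1*14 + 5)/(1*3 + 1) = 19/4.
Compare the errors: |x - 14/3| = |80*3 - 14*17|/(17*3) = 2/51, and |x - 19/4| = |80*4 - 19*17|/(17*4) = 3/68.
Cross-multiplying, 2*68 = 136 < 153 = 3*51, so 2/51 is smaller: the convergent 14/3 is closer to x than 19/4.

14/3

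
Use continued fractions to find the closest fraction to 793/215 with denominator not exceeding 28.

Expand x = 793/215 as a continued fraction with the Euclidean algorithm:
  793 = 3*215 + 148, so a_0 = 3.
  215 = 1*148 + 67, so a_1 = 1.
  148 = 2*67 + 14, so a_2 = 2.
  67 = 4*14 + 11, so a_3 = 4.
  14 = 1*11 + 3, so a_4 = 1.
  11 = 3*3 + 2, so a_5 = 3.
  3 = 1*2 + 1, so a_6 = 1.
  2 = 2*1 + 0, so a_7 = 2.
so x = [3; 1, 2, 4, 1, 3, 1, 2].
Convergents (p_i = a_i*p_{i-1} + p_{i-2}, q_i = a_i*q_{i-1} + q_{i-2} with p_{-2}=0, p_{-1}=1, q_{-2}=1, q_{-1}=0), until the denominator exceeds 28:
  i=0: a_0=3, p_0 = 3*1 + 0 = 3, q_0 = 3*0 + 1 = 1.
  i=1: a_1=1, p_1 = 1*3 + 1 = 4, q_1 = 1*1 + 0 = 1.
  i=2: a_2=2, p_2 = 2*4 + 3 = 11, q_2 = 2*1 + 1 = 3.
  i=3: a_3=4, p_3 = 4*11 + 4 = 48, q_3 = 4*3 + 1 = 13.
  i=4: a_4=1, p_4 = 1*48 + 11 = 59, q_4 = 1*13 + 3 = 16.
  i=5: a_5=3, p_5 = 3*59 + 48 = 225, q_5 = 3*16 + 13 = 61.
q_5 = 61 > 28, so the last convergent with denominator <= 28 is p_4/q_4 = 59/16.
The closest fraction with denominator <= 28 is either p_4/q_4 or the intermediate fraction (k*p_4 + p_3)/(k*q_4 + q_3) with the largest k >= 1 whose denominator stays <= 28; these approach x as k grows, and every other convergent or intermediate fraction in range is farther away.
Largest k: floor((28 - q_3)/q_4) = floor((28 - 13)/16) = 0.
Since k = 0, no intermediate fraction beyond p_4/q_4 has denominator <= 28, so the convergent 59/16 is the closest (its error is |793*16 - 59*215|/(215*16) = 3/3440).

59/16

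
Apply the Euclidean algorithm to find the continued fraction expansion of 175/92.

Run the Euclidean algorithm on 175 and 92; the successive quotients are the partial quotients a_0, a_1, ... (each step inverts the fractional part left over by the previous one):
  175 = 1*92 + 83, so a_0 = 1.
  92 = 1*83 + 9, so a_1 = 1.
  83 = 9*9 + 2, so a_2 = 9.
  9 = 4*2 + 1, so a_3 = 4.
  2 = 2*1 + 0, so a_4 = 2.
The remainder reaches 0 after 5 divisions, so the expansion has 5 partial quotients, read off in order.

[1; 1, 9, 4, 2]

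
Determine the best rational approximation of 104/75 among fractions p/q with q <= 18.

Expand x = 104/75 as a continued fraction with the Euclidean algorithm:
  104 = 1*75 + 29, so a_0 = 1.
  75 = 2*29 + 17, so a_1 = 2.
  29 = 1*17 + 12, so a_2 = 1.
  17 = 1*12 + 5, so a_3 = 1.
  12 = 2*5 + 2, so a_4 = 2.
  5 = 2*2 + 1, so a_5 = 2.
  2 = 2*1 + 0, so a_6 = 2.
so x = [1; 2, 1, 1, 2, 2, 2].
Convergents (p_i = a_i*p_{i-1} + p_{i-2}, q_i = a_i*q_{i-1} + q_{i-2} with p_{-2}=0, p_{-1}=1, q_{-2}=1, q_{-1}=0), until the denominator exceeds 18:
  i=0: a_0=1, p_0 = 1*1 + 0 = 1, q_0 = 1*0 + 1 = 1.
  i=1: a_1=2, p_1 = 2*1 + 1 = 3, q_1 = 2*1 + 0 = 2.
  i=2: a_2=1, p_2 = 1*3 + 1 = 4, q_2 = 1*2 + 1 = 3.
  i=3: a_3=1, p_3 = 1*4 + 3 = 7, q_3 = 1*3 + 2 = 5.
  i=4: a_4=2, p_4 = 2*7 + 4 = 18, q_4 = 2*5 + 3 = 13.
  i=5: a_5=2, p_5 = 2*18 + 7 = 43, q_5 = 2*13 + 5 = 31.
q_5 = 31 > 18, so the last convergent with denominator <= 18 is p_4/q_4 = 18/13.
The closest fraction with denominator <= 18 is either p_4/q_4 or the intermediate fraction (k*p_4 + p_3)/(k*q_4 + q_3) with the largest k >= 1 whose denominator stays <= 18; these approach x as k grows, and every other convergent or intermediate fraction in range is farther away.
Largest k: floor((18 - q_3)/q_4) = floor((18 - 5)/13) = 1.
That gives (1*18 + 7)/(1*13 + 5) = 25/18.
Compare the errors: |x - 18/13| = |104*13 - 18*75|/(75*13) = 2/975, and |x - 25/18| = |104*18 - 25*75|/(75*18) = 3/1350.
Cross-multiplying, 2*1350 = 2700 < 2925 = 3*975, so 2/975 is smaller: the convergent 18/13 is closer to x than 25/18.

18/13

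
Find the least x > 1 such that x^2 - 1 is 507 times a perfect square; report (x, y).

(x, y) = (1351, 60)

First expand sqrt(507) as a continued fraction. With x_i = (sqrt(507) + m_i)/d_i and (m_0, d_0) = (0, 1): a_0 = floor(sqrt(507)) = 22, since 22^2 = 484 <= 507 < 529 = 23^2.
Iterate m_{i+1} = d_i*a_i - m_i, d_{i+1} = (507 - m_{i+1}^2)/d_i, a_{i+1} = floor((a_0 + m_{i+1})/d_{i+1}):
  m_1 = 1*22 - 0 = 22, d_1 = (507 - 22^2)/1 = 23/1 = 23, a_1 = floor((22 + 22)/23) = 1.
  m_2 = 23*1 - 22 = 1, d_2 = (507 - 1^2)/23 = 506/23 = 22, a_2 = floor((22 + 1)/22) = 1.
  m_3 = 22*1 - 1 = 21, d_3 = (507 - 21^2)/22 = 66/22 = 3, a_3 = floor((22 + 21)/3) = 14.
  m_4 = 3*14 - 21 = 21, d_4 = (507 - 21^2)/3 = 66/3 = 22, a_4 = floor((22 + 21)/22) = 1.
  m_5 = 22*1 - 21 = 1, d_5 = (507 - 1^2)/22 = 506/22 = 23, a_5 = floor((22 + 1)/23) = 1.
  m_6 = 23*1 - 1 = 22, d_6 = (507 - 22^2)/23 = 23/23 = 1, a_6 = floor((22 + 22)/1) = 44.
  m_7 = 1*44 - 22 = 22, d_7 = (507 - 22^2)/1 = 23/1 = 23: (m_7, d_7) = (m_1, d_1) = (22, 23), so from here the quotients repeat a_1, ..., a_6; the period length is 6.
So sqrt(507) = [22; (1, 1, 14, 1, 1, 44)] with period length k = 6.
k is even, so the fundamental solution of x^2 - 507y^2 = 1 is (p_{k-1}, q_{k-1}) = (p_5, q_5); compute convergents through index 5.
Convergents (p_i = a_i*p_{i-1} + p_{i-2}, q_i = a_i*q_{i-1} + q_{i-2} with p_{-2}=0, p_{-1}=1, q_{-2}=1, q_{-1}=0):
  i=0: a_0=22, p_0 = 22*1 + 0 = 22, q_0 = 22*0 + 1 = 1.
  i=1: a_1=1, p_1 = 1*22 + 1 = 23, q_1 = 1*1 + 0 = 1.
  i=2: a_2=1, p_2 = 1*23 + 22 = 45, q_2 = 1*1 + 1 = 2.
  i=3: a_3=14, p_3 = 14*45 + 23 = 653, q_3 = 14*2 + 1 = 29.
  i=4: a_4=1, p_4 = 1*653 + 45 = 698, q_4 = 1*29 + 2 = 31.
  i=5: a_5=1, p_5 = 1*698 + 653 = 1351, q_5 = 1*31 + 29 = 60.
Check: 1351^2 - 507*60^2 = 1825201 - 1825200 = 1, so (x, y) = (1351, 60) solves the equation, and by the theorem it is the least positive solution.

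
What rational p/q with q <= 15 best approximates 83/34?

22/9

Expand x = 83/34 as a continued fraction with the Euclidean algorithm:
  83 = 2*34 + 15, so a_0 = 2.
  34 = 2*15 + 4, so a_1 = 2.
  15 = 3*4 + 3, so a_2 = 3.
  4 = 1*3 + 1, so a_3 = 1.
  3 = 3*1 + 0, so a_4 = 3.
so x = [2; 2, 3, 1, 3].
Convergents (p_i = a_i*p_{i-1} + p_{i-2}, q_i = a_i*q_{i-1} + q_{i-2} with p_{-2}=0, p_{-1}=1, q_{-2}=1, q_{-1}=0), until the denominator exceeds 15:
  i=0: a_0=2, p_0 = 2*1 + 0 = 2, q_0 = 2*0 + 1 = 1.
  i=1: a_1=2, p_1 = 2*2 + 1 = 5, q_1 = 2*1 + 0 = 2.
  i=2: a_2=3, p_2 = 3*5 + 2 = 17, q_2 = 3*2 + 1 = 7.
  i=3: a_3=1, p_3 = 1*17 + 5 = 22, q_3 = 1*7 + 2 = 9.
  i=4: a_4=3, p_4 = 3*22 + 17 = 83, q_4 = 3*9 + 7 = 34.
q_4 = 34 > 15, so the last convergent with denominator <= 15 is p_3/q_3 = 22/9.
The closest fraction with denominator <= 15 is either p_3/q_3 or the intermediate fraction (k*p_3 + p_2)/(k*q_3 + q_2) with the largest k >= 1 whose denominator stays <= 15; these approach x as k grows, and every other convergent or intermediate fraction in range is farther away.
Largest k: floor((15 - q_2)/q_3) = floor((15 - 7)/9) = 0.
Since k = 0, no intermediate fraction beyond p_3/q_3 has denominator <= 15, so the convergent 22/9 is the closest (its error is |83*9 - 22*34|/(34*9) = 1/306).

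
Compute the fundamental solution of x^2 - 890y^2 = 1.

(x, y) = (179, 6)

First expand sqrt(890) as a continued fraction. With x_i = (sqrt(890) + m_i)/d_i and (m_0, d_0) = (0, 1): a_0 = floor(sqrt(890)) = 29, since 29^2 = 841 <= 890 < 900 = 30^2.
Iterate m_{i+1} = d_i*a_i - m_i, d_{i+1} = (890 - m_{i+1}^2)/d_i, a_{i+1} = floor((a_0 + m_{i+1})/d_{i+1}):
  m_1 = 1*29 - 0 = 29, d_1 = (890 - 29^2)/1 = 49/1 = 49, a_1 = floor((29 + 29)/49) = 1.
  m_2 = 49*1 - 29 = 20, d_2 = (890 - 20^2)/49 = 490/49 = 10, a_2 = floor((29 + 20)/10) = 4.
  m_3 = 10*4 - 20 = 20, d_3 = (890 - 20^2)/10 = 490/10 = 49, a_3 = floor((29 + 20)/49) = 1.
  m_4 = 49*1 - 20 = 29, d_4 = (890 - 29^2)/49 = 49/49 = 1, a_4 = floor((29 + 29)/1) = 58.
  m_5 = 1*58 - 29 = 29, d_5 = (890 - 29^2)/1 = 49/1 = 49: (m_5, d_5) = (m_1, d_1) = (29, 49), so from here the quotients repeat a_1, ..., a_4; the period length is 4.
So sqrt(890) = [29; (1, 4, 1, 58)] with period length k = 4.
k is even, so the fundamental solution of x^2 - 890y^2 = 1 is (p_{k-1}, q_{k-1}) = (p_3, q_3); compute convergents through index 3.
Convergents (p_i = a_i*p_{i-1} + p_{i-2}, q_i = a_i*q_{i-1} + q_{i-2} with p_{-2}=0, p_{-1}=1, q_{-2}=1, q_{-1}=0):
  i=0: a_0=29, p_0 = 29*1 + 0 = 29, q_0 = 29*0 + 1 = 1.
  i=1: a_1=1, p_1 = 1*29 + 1 = 30, q_1 = 1*1 + 0 = 1.
  i=2: a_2=4, p_2 = 4*30 + 29 = 149, q_2 = 4*1 + 1 = 5.
  i=3: a_3=1, p_3 = 1*149 + 30 = 179, q_3 = 1*5 + 1 = 6.
Check: 179^2 - 890*6^2 = 32041 - 32040 = 1, so (x, y) = (179, 6) solves the equation, and by the theorem it is the least positive solution.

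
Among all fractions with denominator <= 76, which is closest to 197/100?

132/67

Expand x = 197/100 as a continued fraction with the Euclidean algorithm:
  197 = 1*100 + 97, so a_0 = 1.
  100 = 1*97 + 3, so a_1 = 1.
  97 = 32*3 + 1, so a_2 = 32.
  3 = 3*1 + 0, so a_3 = 3.
so x = [1; 1, 32, 3].
Convergents (p_i = a_i*p_{i-1} + p_{i-2}, q_i = a_i*q_{i-1} + q_{i-2} with p_{-2}=0, p_{-1}=1, q_{-2}=1, q_{-1}=0), until the denominator exceeds 76:
  i=0: a_0=1, p_0 = 1*1 + 0 = 1, q_0 = 1*0 + 1 = 1.
  i=1: a_1=1, p_1 = 1*1 + 1 = 2, q_1 = 1*1 + 0 = 1.
  i=2: a_2=32, p_2 = 32*2 + 1 = 65, q_2 = 32*1 + 1 = 33.
  i=3: a_3=3, p_3 = 3*65 + 2 = 197, q_3 = 3*33 + 1 = 100.
q_3 = 100 > 76, so the last convergent with denominator <= 76 is p_2/q_2 = 65/33.
The closest fraction with denominator <= 76 is either p_2/q_2 or the intermediate fraction (k*p_2 + p_1)/(k*q_2 + q_1) with the largest k >= 1 whose denominator stays <= 76; these approach x as k grows, and every other convergent or intermediate fraction in range is farther away.
Largest k: floor((76 - q_1)/q_2) = floor((76 - 1)/33) = 2.
That gives (2*65 + 2)/(2*33 + 1) = 132/67.
Compare the errors: |x - 65/33| = |197*33 - 65*100|/(100*33) = 1/3300, and |x - 132/67| = |197*67 - 132*100|/(100*67) = 1/6700.
Cross-multiplying, 1*3300 = 3300 < 6700 = 1*6700, so 1/6700 is smaller: the intermediate fraction 132/67 is closer to x than 65/33.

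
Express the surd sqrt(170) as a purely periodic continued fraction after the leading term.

Write x_i = (sqrt(170) + m_i)/d_i with (m_0, d_0) = (0, 1). a_0 = floor(sqrt(170)) = 13, since 13^2 = 169 <= 170 < 196 = 14^2.
Iterate m_{i+1} = d_i*a_i - m_i, d_{i+1} = (170 - m_{i+1}^2)/d_i, a_{i+1} = floor((a_0 + m_{i+1})/d_{i+1}):
  m_1 = 1*13 - 0 = 13, d_1 = (170 - 13^2)/1 = 1/1 = 1, a_1 = floor((13 + 13)/1) = 26.
  m_2 = 1*26 - 13 = 13, d_2 = (170 - 13^2)/1 = 1/1 = 1: (m_2, d_2) = (m_1, d_1) = (13, 1), so from here the quotient a_1 repeats; the period length is 1.
Hence the expansion of sqrt(170) is a_0 = 13 followed by the repeating block 26 (period 1).

[13; (26)]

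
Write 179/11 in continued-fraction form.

Run the Euclidean algorithm on 179 and 11; the successive quotients are the partial quotients a_0, a_1, ... (each step inverts the fractional part left over by the previous one):
  179 = 16*11 + 3, so a_0 = 16.
  11 = 3*3 + 2, so a_1 = 3.
  3 = 1*2 + 1, so a_2 = 1.
  2 = 2*1 + 0, so a_3 = 2.
The remainder reaches 0 after 4 divisions, so the expansion has 4 partial quotients, read off in order.

[16; 3, 1, 2]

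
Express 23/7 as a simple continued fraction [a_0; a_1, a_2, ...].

Run the Euclidean algorithm on 23 and 7; the successive quotients are the partial quotients a_0, a_1, ... (each step inverts the fractional part left over by the previous one):
  23 = 3*7 + 2, so a_0 = 3.
  7 = 3*2 + 1, so a_1 = 3.
  2 = 2*1 + 0, so a_2 = 2.
The remainder reaches 0 after 3 divisions, so the expansion has 3 partial quotients, read off in order.

[3; 3, 2]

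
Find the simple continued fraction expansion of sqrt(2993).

Write x_i = (sqrt(2993) + m_i)/d_i with (m_0, d_0) = (0, 1). a_0 = floor(sqrt(2993)) = 54, since 54^2 = 2916 <= 2993 < 3025 = 55^2.
Iterate m_{i+1} = d_i*a_i - m_i, d_{i+1} = (2993 - m_{i+1}^2)/d_i, a_{i+1} = floor((a_0 + m_{i+1})/d_{i+1}):
  m_1 = 1*54 - 0 = 54, d_1 = (2993 - 54^2)/1 = 77/1 = 77, a_1 = floor((54 + 54)/77) = 1.
  m_2 = 77*1 - 54 = 23, d_2 = (2993 - 23^2)/77 = 2464/77 = 32, a_2 = floor((54 + 23)/32) = 2.
  m_3 = 32*2 - 23 = 41, d_3 = (2993 - 41^2)/32 = 1312/32 = 41, a_3 = floor((54 + 41)/41) = 2.
  m_4 = 41*2 - 41 = 41, d_4 = (2993 - 41^2)/41 = 1312/41 = 32, a_4 = floor((54 + 41)/32) = 2.
  m_5 = 32*2 - 41 = 23, d_5 = (2993 - 23^2)/32 = 2464/32 = 77, a_5 = floor((54 + 23)/77) = 1.
  m_6 = 77*1 - 23 = 54, d_6 = (2993 - 54^2)/77 = 77/77 = 1, a_6 = floor((54 + 54)/1) = 108.
  m_7 = 1*108 - 54 = 54, d_7 = (2993 - 54^2)/1 = 77/1 = 77: (m_7, d_7) = (m_1, d_1) = (54, 77), so from here the quotients repeat a_1, ..., a_6; the period length is 6.
Hence the expansion of sqrt(2993) is a_0 = 54 followed by the repeating block 1, 2, 2, 2, 1, 108 (period 6).

[54; (1, 2, 2, 2, 1, 108)]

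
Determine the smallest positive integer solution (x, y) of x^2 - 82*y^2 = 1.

First expand sqrt(82) as a continued fraction. With x_i = (sqrt(82) + m_i)/d_i and (m_0, d_0) = (0, 1): a_0 = floor(sqrt(82)) = 9, since 9^2 = 81 <= 82 < 100 = 10^2.
Iterate m_{i+1} = d_i*a_i - m_i, d_{i+1} = (82 - m_{i+1}^2)/d_i, a_{i+1} = floor((a_0 + m_{i+1})/d_{i+1}):
  m_1 = 1*9 - 0 = 9, d_1 = (82 - 9^2)/1 = 1/1 = 1, a_1 = floor((9 + 9)/1) = 18.
  m_2 = 1*18 - 9 = 9, d_2 = (82 - 9^2)/1 = 1/1 = 1: (m_2, d_2) = (m_1, d_1) = (9, 1), so from here the quotient a_1 repeats; the period length is 1.
So sqrt(82) = [9; (18)] with period length k = 1.
k is odd, so (p_{k-1}, q_{k-1}) only solves x^2 - 82y^2 = -1 and the fundamental solution of x^2 - 82y^2 = 1 is (p_{2k-1}, q_{2k-1}) = (p_1, q_1); compute convergents through index 1, running through the period twice.
Convergents (p_i = a_i*p_{i-1} + p_{i-2}, q_i = a_i*q_{i-1} + q_{i-2} with p_{-2}=0, p_{-1}=1, q_{-2}=1, q_{-1}=0):
  i=0: a_0=9, p_0 = 9*1 + 0 = 9, q_0 = 9*0 + 1 = 1.
  i=1: a_1=18, p_1 = 18*9 + 1 = 163, q_1 = 18*1 + 0 = 18.
Indeed p_0^2 - 82*q_0^2 = 81 - 82 = -1, not +1.
Check: 163^2 - 82*18^2 = 26569 - 26568 = 1, so (x, y) = (163, 18) solves the equation, and by the theorem it is the least positive solution.

(x, y) = (163, 18)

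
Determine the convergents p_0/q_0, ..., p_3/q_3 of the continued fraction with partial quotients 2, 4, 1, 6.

Using the convergent recurrence p_i = a_i*p_{i-1} + p_{i-2}, q_i = a_i*q_{i-1} + q_{i-2} with p_{-2}=0, p_{-1}=1, q_{-2}=1, q_{-1}=0:
  i=0: a_0=2, p_0 = 2*1 + 0 = 2, q_0 = 2*0 + 1 = 1.
  i=1: a_1=4, p_1 = 4*2 + 1 = 9, q_1 = 4*1 + 0 = 4.
  i=2: a_2=1, p_2 = 1*9 + 2 = 11, q_2 = 1*4 + 1 = 5.
  i=3: a_3=6, p_3 = 6*11 + 9 = 75, q_3 = 6*5 + 4 = 34.

2/1, 9/4, 11/5, 75/34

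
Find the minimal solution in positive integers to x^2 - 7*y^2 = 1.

First expand sqrt(7) as a continued fraction. With x_i = (sqrt(7) + m_i)/d_i and (m_0, d_0) = (0, 1): a_0 = floor(sqrt(7)) = 2, since 2^2 = 4 <= 7 < 9 = 3^2.
Iterate m_{i+1} = d_i*a_i - m_i, d_{i+1} = (7 - m_{i+1}^2)/d_i, a_{i+1} = floor((a_0 + m_{i+1})/d_{i+1}):
  m_1 = 1*2 - 0 = 2, d_1 = (7 - 2^2)/1 = 3/1 = 3, a_1 = floor((2 + 2)/3) = 1.
  m_2 = 3*1 - 2 = 1, d_2 = (7 - 1^2)/3 = 6/3 = 2, a_2 = floor((2 + 1)/2) = 1.
  m_3 = 2*1 - 1 = 1, d_3 = (7 - 1^2)/2 = 6/2 = 3, a_3 = floor((2 + 1)/3) = 1.
  m_4 = 3*1 - 1 = 2, d_4 = (7 - 2^2)/3 = 3/3 = 1, a_4 = floor((2 + 2)/1) = 4.
  m_5 = 1*4 - 2 = 2, d_5 = (7 - 2^2)/1 = 3/1 = 3: (m_5, d_5) = (m_1, d_1) = (2, 3), so from here the quotients repeat a_1, ..., a_4; the period length is 4.
So sqrt(7) = [2; (1, 1, 1, 4)] with period length k = 4.
k is even, so the fundamental solution of x^2 - 7y^2 = 1 is (p_{k-1}, q_{k-1}) = (p_3, q_3); compute convergents through index 3.
Convergents (p_i = a_i*p_{i-1} + p_{i-2}, q_i = a_i*q_{i-1} + q_{i-2} with p_{-2}=0, p_{-1}=1, q_{-2}=1, q_{-1}=0):
  i=0: a_0=2, p_0 = 2*1 + 0 = 2, q_0 = 2*0 + 1 = 1.
  i=1: a_1=1, p_1 = 1*2 + 1 = 3, q_1 = 1*1 + 0 = 1.
  i=2: a_2=1, p_2 = 1*3 + 2 = 5, q_2 = 1*1 + 1 = 2.
  i=3: a_3=1, p_3 = 1*5 + 3 = 8, q_3 = 1*2 + 1 = 3.
Check: 8^2 - 7*3^2 = 64 - 63 = 1, so (x, y) = (8, 3) solves the equation, and by the theorem it is the least positive solution.

(x, y) = (8, 3)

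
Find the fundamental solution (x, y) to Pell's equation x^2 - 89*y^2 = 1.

First expand sqrt(89) as a continued fraction. With x_i = (sqrt(89) + m_i)/d_i and (m_0, d_0) = (0, 1): a_0 = floor(sqrt(89)) = 9, since 9^2 = 81 <= 89 < 100 = 10^2.
Iterate m_{i+1} = d_i*a_i - m_i, d_{i+1} = (89 - m_{i+1}^2)/d_i, a_{i+1} = floor((a_0 + m_{i+1})/d_{i+1}):
  m_1 = 1*9 - 0 = 9, d_1 = (89 - 9^2)/1 = 8/1 = 8, a_1 = floor((9 + 9)/8) = 2.
  m_2 = 8*2 - 9 = 7, d_2 = (89 - 7^2)/8 = 40/8 = 5, a_2 = floor((9 + 7)/5) = 3.
  m_3 = 5*3 - 7 = 8, d_3 = (89 - 8^2)/5 = 25/5 = 5, a_3 = floor((9 + 8)/5) = 3.
  m_4 = 5*3 - 8 = 7, d_4 = (89 - 7^2)/5 = 40/5 = 8, a_4 = floor((9 + 7)/8) = 2.
  m_5 = 8*2 - 7 = 9, d_5 = (89 - 9^2)/8 = 8/8 = 1, a_5 = floor((9 + 9)/1) = 18.
  m_6 = 1*18 - 9 = 9, d_6 = (89 - 9^2)/1 = 8/1 = 8: (m_6, d_6) = (m_1, d_1) = (9, 8), so from here the quotients repeat a_1, ..., a_5; the period length is 5.
So sqrt(89) = [9; (2, 3, 3, 2, 18)] with period length k = 5.
k is odd, so (p_{k-1}, q_{k-1}) only solves x^2 - 89y^2 = -1 and the fundamental solution of x^2 - 89y^2 = 1 is (p_{2k-1}, q_{2k-1}) = (p_9, q_9); compute convergents through index 9, running through the period twice.
Convergents (p_i = a_i*p_{i-1} + p_{i-2}, q_i = a_i*q_{i-1} + q_{i-2} with p_{-2}=0, p_{-1}=1, q_{-2}=1, q_{-1}=0):
  i=0: a_0=9, p_0 = 9*1 + 0 = 9, q_0 = 9*0 + 1 = 1.
  i=1: a_1=2, p_1 = 2*9 + 1 = 19, q_1 = 2*1 + 0 = 2.
  i=2: a_2=3, p_2 = 3*19 + 9 = 66, q_2 = 3*2 + 1 = 7.
  i=3: a_3=3, p_3 = 3*66 + 19 = 217, q_3 = 3*7 + 2 = 23.
  i=4: a_4=2, p_4 = 2*217 + 66 = 500, q_4 = 2*23 + 7 = 53.
  i=5: a_5=18, p_5 = 18*500 + 217 = 9217, q_5 = 18*53 + 23 = 977.
  i=6: a_6=2, p_6 = 2*9217 + 500 = 18934, q_6 = 2*977 + 53 = 2007.
  i=7: a_7=3, p_7 = 3*18934 + 9217 = 66019, q_7 = 3*2007 + 977 = 6998.
  i=8: a_8=3, p_8 = 3*66019 + 18934 = 216991, q_8 = 3*6998 + 2007 = 23001.
  i=9: a_9=2, p_9 = 2*216991 + 66019 = 500001, q_9 = 2*23001 + 6998 = 53000.
Indeed p_4^2 - 89*q_4^2 = 250000 - 250001 = -1, not +1.
Check: 500001^2 - 89*53000^2 = 250001000001 - 250001000000 = 1, so (x, y) = (500001, 53000) solves the equation, and by the theorem it is the least positive solution.

(x, y) = (500001, 53000)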